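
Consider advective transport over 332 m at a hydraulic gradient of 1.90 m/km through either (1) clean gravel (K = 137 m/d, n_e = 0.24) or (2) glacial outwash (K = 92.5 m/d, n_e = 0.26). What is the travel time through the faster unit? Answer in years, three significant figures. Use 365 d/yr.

0.839 years

Unit 1 (clean gravel): v = 137×0.0019/0.24 = 1.085 m/d, t = 332/1.085 = 306.1 d
Unit 2 (glacial outwash): v = 92.5×0.0019/0.26 = 0.6760 m/d, t = 332/0.6760 = 491.2 d
Faster: 306.1 d / 365 = 0.839 yr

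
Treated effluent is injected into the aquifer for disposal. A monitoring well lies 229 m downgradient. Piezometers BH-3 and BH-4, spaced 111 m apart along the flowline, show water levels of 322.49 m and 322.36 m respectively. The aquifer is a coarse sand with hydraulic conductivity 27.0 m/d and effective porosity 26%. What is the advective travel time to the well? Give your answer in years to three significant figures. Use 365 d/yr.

Hydraulic gradient i = (322.49 − 322.36) / 111 = 0.13 / 111 = 0.001171
Darcy flux q = K·i = 27.0 × 0.001171 = 0.03162 m/d
v = Ki/n = 27.0·0.001171/0.26 = 0.1216 m/d
t = L / v = 229 / 0.1216 = 1883 d
   = 1883 / 365 = 5.16 yr

5.16 years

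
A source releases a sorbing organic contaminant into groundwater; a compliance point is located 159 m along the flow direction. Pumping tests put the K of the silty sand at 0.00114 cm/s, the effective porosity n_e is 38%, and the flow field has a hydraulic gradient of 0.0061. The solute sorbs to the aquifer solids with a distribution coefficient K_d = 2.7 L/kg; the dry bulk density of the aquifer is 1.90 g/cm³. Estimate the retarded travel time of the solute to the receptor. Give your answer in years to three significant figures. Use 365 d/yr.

K = 0.00114 cm/s × 864 = 0.9850 m/d
Specific discharge q = 0.9850 × 0.0061 = 0.006008 m/d
Average linear velocity = 0.006008 / 0.38 = 0.01581 m/d
Retardation R = 1 + ρ_b·K_d/n = 1 + 1.90×2.7/0.38 = 14.50
Contaminant velocity v_c = v/R = 0.01581/14.50 = 0.001090 m/d
t = L/v_c = 159/0.001090 = 145800 d
   = 145800/365 = 399 yr

399 years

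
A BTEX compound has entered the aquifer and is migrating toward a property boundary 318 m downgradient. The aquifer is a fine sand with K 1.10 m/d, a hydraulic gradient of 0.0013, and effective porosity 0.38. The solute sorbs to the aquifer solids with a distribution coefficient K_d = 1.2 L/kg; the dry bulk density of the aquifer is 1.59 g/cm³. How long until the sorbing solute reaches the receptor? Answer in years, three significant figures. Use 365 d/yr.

Darcy flux q = K·i = 1.10 × 0.0013 = 0.001430 m/d
Seepage velocity v = q / n = 0.001430 / 0.38 = 0.003763 m/d
Retardation R = 1 + ρ_b·K_d/n = 1 + 1.59×1.2/0.38 = 6.021
Contaminant velocity v_c = v/R = 0.003763/6.021 = 6.250e-4 m/d
t = L/v_c = 318/6.250e-4 = 508800 d
   = 508800/365 = 1390 yr

1390 years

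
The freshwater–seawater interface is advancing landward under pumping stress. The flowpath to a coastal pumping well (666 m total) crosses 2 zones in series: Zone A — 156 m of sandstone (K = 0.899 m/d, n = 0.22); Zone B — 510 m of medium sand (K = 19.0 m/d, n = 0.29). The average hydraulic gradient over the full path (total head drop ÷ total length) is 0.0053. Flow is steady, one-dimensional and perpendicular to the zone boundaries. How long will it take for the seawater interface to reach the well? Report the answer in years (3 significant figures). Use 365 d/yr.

For zones in series the flux q is common to all zones; the equivalent conductivity is the harmonic (thickness-weighted) mean, K_eq = L_total / Σ(L_j/K_j).
Σ(L/K) = 156/0.899 + 510/19.0 = 173.5 + 26.84 = 200.4 d
K_eq = L_total / Σ(L/K) = 666 / 200.4 = 3.324 m/d
q = K_eq · i = 3.324 × 0.0053 = 0.01762 m/d (same in every zone)
Zone A: v = q/n = 0.01762/0.22 = 0.08008 m/d → t_A = 156/0.08008 = 1948 d
Zone B: v = q/n = 0.01762/0.29 = 0.06075 m/d → t_B = 510/0.06075 = 8396 d
Total t = 1948 + 8396 = 10340 d
   = 10340 / 365 = 28.3 yr

28.3 years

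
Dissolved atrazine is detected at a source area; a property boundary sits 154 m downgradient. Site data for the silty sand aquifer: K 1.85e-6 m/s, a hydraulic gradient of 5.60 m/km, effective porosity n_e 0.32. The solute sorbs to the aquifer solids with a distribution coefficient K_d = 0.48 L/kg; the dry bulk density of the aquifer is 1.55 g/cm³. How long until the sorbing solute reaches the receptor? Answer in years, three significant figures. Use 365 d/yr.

502 years

K = 1.85e-6 m/s × 86400 s/d = 0.1598 m/d
Darcy flux q = K·i = 0.1598 × 0.0056 = 8.951e-4 m/d
v = Ki/n = 0.1598·0.0056/0.32 = 0.002797 m/d
Retardation R = 1 + ρ_b·K_d/n = 1 + 1.55×0.48/0.32 = 3.325
Contaminant velocity v_c = v/R = 0.002797/3.325 = 8.413e-4 m/d
t = L/v_c = 154/8.413e-4 = 183100 d
   = 183100/365 = 502 yr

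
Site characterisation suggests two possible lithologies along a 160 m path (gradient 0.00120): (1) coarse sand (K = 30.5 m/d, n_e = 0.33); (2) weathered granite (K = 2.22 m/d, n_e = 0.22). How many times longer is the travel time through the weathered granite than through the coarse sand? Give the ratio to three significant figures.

Unit 1 (coarse sand): v = 30.5×0.0012/0.33 = 0.1109 m/d, t = 160/0.1109 = 1443 d
Unit 2 (weathered granite): v = 2.22×0.0012/0.22 = 0.01211 m/d, t = 160/0.01211 = 13210 d
t(weathered granite) / t(coarse sand) = 13210/1443 = 9.16

9.16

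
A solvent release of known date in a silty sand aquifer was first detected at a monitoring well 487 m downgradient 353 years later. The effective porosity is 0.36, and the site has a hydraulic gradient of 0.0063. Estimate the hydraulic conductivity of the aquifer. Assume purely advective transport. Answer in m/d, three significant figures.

t = 353 years = 128800 d
v = L / t = 487 / 128800 = 0.003780 m/d
K = v · n / i = 0.003780 × 0.36 / 0.0063 = 0.216 m/d

0.216 m/d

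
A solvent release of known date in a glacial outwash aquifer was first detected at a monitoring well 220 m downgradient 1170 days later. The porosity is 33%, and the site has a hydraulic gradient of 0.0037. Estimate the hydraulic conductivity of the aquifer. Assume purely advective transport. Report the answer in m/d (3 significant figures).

16.8 m/d

v = L / t = 220 / 1170 = 0.1880 m/d
K = v · n / i = 0.1880 × 0.33 / 0.0037 = 16.8 m/d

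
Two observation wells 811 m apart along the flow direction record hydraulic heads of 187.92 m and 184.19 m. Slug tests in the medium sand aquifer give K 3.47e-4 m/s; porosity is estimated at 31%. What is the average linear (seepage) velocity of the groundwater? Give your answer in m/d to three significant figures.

0.445 m/d

Hydraulic gradient i = (187.92 − 184.19) / 811 = 3.73 / 811 = 0.004599
K = 3.47e-4 m/s × 86400 s/d = 29.98 m/d
q = Ki = 29.98 × 0.004599 = 0.1379 m/d
v = Ki/n = 29.98·0.004599/0.31 = 0.4448 m/d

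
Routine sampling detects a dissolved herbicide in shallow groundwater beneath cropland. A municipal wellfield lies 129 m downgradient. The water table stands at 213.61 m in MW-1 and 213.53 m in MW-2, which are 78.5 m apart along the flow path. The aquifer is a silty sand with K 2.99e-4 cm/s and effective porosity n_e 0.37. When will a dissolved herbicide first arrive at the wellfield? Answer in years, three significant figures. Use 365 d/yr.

497 years

Hydraulic gradient i = (213.61 − 213.53) / 78.5 = 0.08 / 78.5 = 0.001019
K = 2.99e-4 cm/s × 864 = 0.2583 m/d
Specific discharge q = 0.2583 × 0.001019 = 2.633e-4 m/d
v = Ki/n = 0.2583·0.001019/0.37 = 7.115e-4 m/d
t = L / v = 129 / 7.115e-4 = 181300 d
   = 181300 / 365 = 497 yr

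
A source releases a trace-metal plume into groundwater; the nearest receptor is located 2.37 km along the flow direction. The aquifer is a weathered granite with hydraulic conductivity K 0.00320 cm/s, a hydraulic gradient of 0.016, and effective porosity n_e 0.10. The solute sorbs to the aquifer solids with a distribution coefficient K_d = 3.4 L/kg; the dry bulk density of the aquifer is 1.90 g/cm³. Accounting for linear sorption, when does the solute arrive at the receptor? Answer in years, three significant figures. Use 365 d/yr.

963 years

K = 0.00320 cm/s × 864 = 2.765 m/d
q = Ki = 2.765 × 0.016 = 0.04424 m/d
Seepage velocity v = q / n = 0.04424 / 0.10 = 0.4424 m/d
Retardation R = 1 + ρ_b·K_d/n = 1 + 1.90×3.4/0.10 = 65.60
Contaminant velocity v_c = v/R = 0.4424/65.60 = 0.006743 m/d
L = 2.37 km = 2370 m
t = L/v_c = 2370/0.006743 = 351500 d
   = 351500/365 = 963 yr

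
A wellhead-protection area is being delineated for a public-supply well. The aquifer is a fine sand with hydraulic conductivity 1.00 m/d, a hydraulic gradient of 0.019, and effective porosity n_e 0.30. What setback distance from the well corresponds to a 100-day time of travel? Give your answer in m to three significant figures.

6.33 m

Darcy flux q = K·i = 1.00 × 0.019 = 0.01900 m/d
v_s = q/n_e = 0.01900/0.30 = 0.06333 m/d
L = v × T = 0.06333 × 100 = 6.333 m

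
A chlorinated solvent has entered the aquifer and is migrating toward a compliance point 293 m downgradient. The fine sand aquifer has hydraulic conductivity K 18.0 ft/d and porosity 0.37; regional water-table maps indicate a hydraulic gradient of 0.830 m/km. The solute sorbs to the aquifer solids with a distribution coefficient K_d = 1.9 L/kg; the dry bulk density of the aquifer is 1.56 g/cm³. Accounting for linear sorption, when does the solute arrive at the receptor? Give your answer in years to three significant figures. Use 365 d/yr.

588 years

K = 18.0 ft/d × 0.3048 = 5.486 m/d
q = Ki = 5.486 × 8.3e-4 = 0.004554 m/d
Average linear velocity = 0.004554 / 0.37 = 0.01231 m/d
Retardation R = 1 + ρ_b·K_d/n = 1 + 1.56×1.9/0.37 = 9.011
Contaminant velocity v_c = v/R = 0.01231/9.011 = 0.001366 m/d
t = L/v_c = 293/0.001366 = 214500 d
   = 214500/365 = 588 yr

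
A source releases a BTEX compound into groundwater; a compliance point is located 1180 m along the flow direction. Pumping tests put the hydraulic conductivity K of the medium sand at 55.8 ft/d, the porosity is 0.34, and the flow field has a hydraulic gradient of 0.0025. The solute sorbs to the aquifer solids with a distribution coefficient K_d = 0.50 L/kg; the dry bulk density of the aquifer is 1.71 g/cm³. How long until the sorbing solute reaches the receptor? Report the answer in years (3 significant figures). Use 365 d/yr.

K = 55.8 ft/d × 0.3048 = 17.01 m/d
q = Ki = 17.01 × 0.0025 = 0.04252 m/d
Average linear velocity = 0.04252 / 0.34 = 0.1251 m/d
Retardation R = 1 + ρ_b·K_d/n = 1 + 1.71×0.50/0.34 = 3.515
Contaminant velocity v_c = v/R = 0.1251/3.515 = 0.03558 m/d
t = L/v_c = 1180/0.03558 = 33160 d
   = 33160/365 = 90.9 yr

90.9 years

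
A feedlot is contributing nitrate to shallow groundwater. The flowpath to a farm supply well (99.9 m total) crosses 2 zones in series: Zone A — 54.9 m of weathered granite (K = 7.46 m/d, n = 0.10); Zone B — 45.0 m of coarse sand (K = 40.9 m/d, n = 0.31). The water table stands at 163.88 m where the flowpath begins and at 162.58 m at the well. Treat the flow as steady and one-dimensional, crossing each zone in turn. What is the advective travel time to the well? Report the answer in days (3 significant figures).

127 days

Total head drop ΔH = 163.88 − 162.58 = 1.30 m
Steady 1-D flow in series ⇒ the Darcy flux q is identical in every zone and the zone head losses add (resistances L/K in series).
Σ(L/K) = 54.9/7.46 + 45.0/40.9 = 7.359 + 1.100 = 8.459 d
q = ΔH / Σ(L/K) = 1.30 / 8.459 = 0.1537 m/d (same in every zone)
Zone A: v = q/n = 0.1537/0.10 = 1.537 m/d → t_A = 54.9/1.537 = 35.73 d
Zone B: v = q/n = 0.1537/0.31 = 0.4957 m/d → t_B = 45.0/0.4957 = 90.78 d
Total t = 35.73 + 90.78 = 126.5 d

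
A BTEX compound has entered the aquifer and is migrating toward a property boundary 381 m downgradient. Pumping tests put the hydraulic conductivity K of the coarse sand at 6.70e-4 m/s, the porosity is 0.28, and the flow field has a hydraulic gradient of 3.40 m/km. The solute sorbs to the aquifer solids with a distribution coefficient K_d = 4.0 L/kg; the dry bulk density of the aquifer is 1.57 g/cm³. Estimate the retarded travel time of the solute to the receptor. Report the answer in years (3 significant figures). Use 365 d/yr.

K = 6.70e-4 m/s × 86400 s/d = 57.89 m/d
q = Ki = 57.89 × 0.0034 = 0.1968 m/d
v_s = q/n_e = 0.1968/0.28 = 0.7029 m/d
Retardation R = 1 + ρ_b·K_d/n = 1 + 1.57×4.0/0.28 = 23.43
Contaminant velocity v_c = v/R = 0.7029/23.43 = 0.03000 m/d
t = L/v_c = 381/0.03000 = 12700 d
   = 12700/365 = 34.8 yr

34.8 years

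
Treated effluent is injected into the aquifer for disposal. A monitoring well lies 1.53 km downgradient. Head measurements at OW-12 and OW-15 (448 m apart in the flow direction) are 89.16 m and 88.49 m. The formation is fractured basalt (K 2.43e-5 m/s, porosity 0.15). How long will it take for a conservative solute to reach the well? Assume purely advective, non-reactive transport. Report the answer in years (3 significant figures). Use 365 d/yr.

Hydraulic gradient i = (89.16 − 88.49) / 448 = 0.67 / 448 = 0.001496
K = 2.43e-5 m/s × 86400 s/d = 2.100 m/d
q = Ki = 2.100 × 0.001496 = 0.003140 m/d
v = Ki/n = 2.100·0.001496/0.15 = 0.02093 m/d
L = 1.53 km = 1530 m
t = L / v = 1530 / 0.02093 = 73090 d
   = 73090 / 365 = 200 yr

200 years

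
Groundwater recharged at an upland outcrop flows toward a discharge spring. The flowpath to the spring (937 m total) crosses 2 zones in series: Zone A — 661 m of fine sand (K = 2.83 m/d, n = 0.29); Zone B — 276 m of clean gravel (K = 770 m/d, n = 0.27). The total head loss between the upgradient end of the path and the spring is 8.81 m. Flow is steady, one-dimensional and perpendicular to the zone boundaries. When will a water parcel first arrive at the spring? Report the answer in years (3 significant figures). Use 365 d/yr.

Continuity: the same q passes through each zone, so ΔH = q·Σ(L_j/K_j) — the zones act as resistances in series.
Σ(L/K) = 661/2.83 + 276/770 = 233.6 + 0.3584 = 233.9 d
q = ΔH / Σ(L/K) = 8.81 / 233.9 = 0.03766 m/d (same in every zone)
Zone A: v = q/n = 0.03766/0.29 = 0.1299 m/d → t_A = 661/0.1299 = 5090 d
Zone B: v = q/n = 0.03766/0.27 = 0.1395 m/d → t_B = 276/0.1395 = 1979 d
Total t = 5090 + 1979 = 7069 d
   = 7069 / 365 = 19.4 yr

19.4 years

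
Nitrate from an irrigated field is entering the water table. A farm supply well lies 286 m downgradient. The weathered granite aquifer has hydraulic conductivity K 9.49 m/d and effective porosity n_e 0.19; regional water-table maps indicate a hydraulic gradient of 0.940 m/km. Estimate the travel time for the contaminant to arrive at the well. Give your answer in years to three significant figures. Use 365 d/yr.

16.7 years

q = Ki = 9.49 × 9.4e-4 = 0.008921 m/d
v = Ki/n = 9.49·9.4e-4/0.19 = 0.04695 m/d
t = L / v = 286 / 0.04695 = 6092 d
   = 6092 / 365 = 16.7 yr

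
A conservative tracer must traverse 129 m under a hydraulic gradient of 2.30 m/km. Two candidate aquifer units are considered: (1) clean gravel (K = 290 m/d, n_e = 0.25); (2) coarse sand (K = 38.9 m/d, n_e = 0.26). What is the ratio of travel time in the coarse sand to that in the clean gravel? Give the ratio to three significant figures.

Unit 1 (clean gravel): v = 290×0.0023/0.25 = 2.668 m/d, t = 129/2.668 = 48.35 d
Unit 2 (coarse sand): v = 38.9×0.0023/0.26 = 0.3441 m/d, t = 129/0.3441 = 374.9 d
t(coarse sand) / t(clean gravel) = 374.9/48.35 = 7.75

7.75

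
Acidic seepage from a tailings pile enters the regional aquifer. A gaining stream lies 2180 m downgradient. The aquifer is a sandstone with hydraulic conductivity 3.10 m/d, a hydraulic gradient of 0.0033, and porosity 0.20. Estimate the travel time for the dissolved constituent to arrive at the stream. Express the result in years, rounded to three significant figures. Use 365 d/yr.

q = Ki = 3.10 × 0.0033 = 0.01023 m/d
v_s = q/n_e = 0.01023/0.20 = 0.05115 m/d
t = L / v = 2180 / 0.05115 = 42620 d
   = 42620 / 365 = 117 yr

117 years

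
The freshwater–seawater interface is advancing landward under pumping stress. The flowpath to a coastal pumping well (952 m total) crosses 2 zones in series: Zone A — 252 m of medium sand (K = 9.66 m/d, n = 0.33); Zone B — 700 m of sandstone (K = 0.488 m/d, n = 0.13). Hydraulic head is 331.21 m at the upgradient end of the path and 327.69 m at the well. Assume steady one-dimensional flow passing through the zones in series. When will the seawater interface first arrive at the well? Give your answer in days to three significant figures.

Total head drop ΔH = 331.21 − 327.69 = 3.52 m
Continuity: the same q passes through each zone, so ΔH = q·Σ(L_j/K_j) — the zones act as resistances in series.
Σ(L/K) = 252/9.66 + 700/0.488 = 26.09 + 1434 = 1461 d
q = ΔH / Σ(L/K) = 3.52 / 1461 = 0.002410 m/d (same in every zone)
Zone A: v = q/n = 0.002410/0.33 = 0.007303 m/d → t_A = 252/0.007303 = 34500 d
Zone B: v = q/n = 0.002410/0.13 = 0.01854 m/d → t_B = 700/0.01854 = 37760 d
Total t = 34500 + 37760 = 72260 d

72300 days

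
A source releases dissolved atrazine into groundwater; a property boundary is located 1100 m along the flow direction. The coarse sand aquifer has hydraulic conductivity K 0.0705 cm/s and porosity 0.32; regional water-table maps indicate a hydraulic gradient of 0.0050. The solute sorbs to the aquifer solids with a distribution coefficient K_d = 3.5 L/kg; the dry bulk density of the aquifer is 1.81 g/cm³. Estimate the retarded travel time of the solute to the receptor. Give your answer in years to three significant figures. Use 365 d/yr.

K = 0.0705 cm/s × 864 = 60.91 m/d
Darcy flux q = K·i = 60.91 × 0.0050 = 0.3046 m/d
Average linear velocity = 0.3046 / 0.32 = 0.9517 m/d
Retardation R = 1 + ρ_b·K_d/n = 1 + 1.81×3.5/0.32 = 20.80
Contaminant velocity v_c = v/R = 0.9517/20.80 = 0.04576 m/d
t = L/v_c = 1100/0.04576 = 24040 d
   = 24040/365 = 65.9 yr

65.9 years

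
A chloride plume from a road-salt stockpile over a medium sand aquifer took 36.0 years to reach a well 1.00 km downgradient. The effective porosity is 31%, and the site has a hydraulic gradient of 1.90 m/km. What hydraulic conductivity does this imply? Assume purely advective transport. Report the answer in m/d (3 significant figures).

t = 36.0 years = 13140 d
L = 1.00 km = 1000 m
v = L / t = 1000 / 13140 = 0.07610 m/d
K = v · n / i = 0.07610 × 0.31 / 0.0019 = 12.4 m/d

12.4 m/d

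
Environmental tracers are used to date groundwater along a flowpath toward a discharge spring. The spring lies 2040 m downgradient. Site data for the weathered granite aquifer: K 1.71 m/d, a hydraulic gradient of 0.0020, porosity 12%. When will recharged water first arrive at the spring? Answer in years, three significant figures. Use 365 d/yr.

Darcy flux q = K·i = 1.71 × 0.0020 = 0.003420 m/d
v = Ki/n = 1.71·0.0020/0.12 = 0.02850 m/d
t = L / v = 2040 / 0.02850 = 71580 d
   = 71580 / 365 = 196 yr

196 years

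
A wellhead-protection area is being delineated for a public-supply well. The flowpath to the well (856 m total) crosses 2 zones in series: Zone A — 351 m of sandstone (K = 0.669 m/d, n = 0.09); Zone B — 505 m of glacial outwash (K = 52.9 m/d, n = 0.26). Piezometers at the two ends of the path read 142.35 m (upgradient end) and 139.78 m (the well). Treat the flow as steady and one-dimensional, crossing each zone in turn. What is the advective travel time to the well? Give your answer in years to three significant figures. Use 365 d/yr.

Total head drop ΔH = 142.35 − 139.78 = 2.57 m
Steady 1-D flow in series ⇒ the Darcy flux q is identical in every zone and the zone head losses add (resistances L/K in series).
Σ(L/K) = 351/0.669 + 505/52.9 = 524.7 + 9.546 = 534.2 d
q = ΔH / Σ(L/K) = 2.57 / 534.2 = 0.004811 m/d (same in every zone)
Zone A: v = q/n = 0.004811/0.09 = 0.05345 m/d → t_A = 351/0.05345 = 6566 d
Zone B: v = q/n = 0.004811/0.26 = 0.01850 m/d → t_B = 505/0.01850 = 27290 d
Total t = 6566 + 27290 = 33860 d
   = 33860 / 365 = 92.8 yr

92.8 years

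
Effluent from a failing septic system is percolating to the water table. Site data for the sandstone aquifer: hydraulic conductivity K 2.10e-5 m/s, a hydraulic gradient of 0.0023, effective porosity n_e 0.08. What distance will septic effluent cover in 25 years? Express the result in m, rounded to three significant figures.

476 m

K = 2.10e-5 m/s × 86400 s/d = 1.814 m/d
q = Ki = 1.814 × 0.0023 = 0.004173 m/d
Average linear velocity = 0.004173 / 0.08 = 0.05216 m/d
T = 25 yr × 365 = 9125 d
L = v × T = 0.05216 × 9125 = 476.0 m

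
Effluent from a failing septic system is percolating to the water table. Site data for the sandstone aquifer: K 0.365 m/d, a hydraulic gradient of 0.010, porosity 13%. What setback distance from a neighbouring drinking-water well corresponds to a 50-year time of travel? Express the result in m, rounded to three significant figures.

512 m

Darcy flux q = K·i = 0.365 × 0.010 = 0.003650 m/d
Average linear velocity = 0.003650 / 0.13 = 0.02808 m/d
T = 50 yr × 365 = 18250 d
L = v × T = 0.02808 × 18250 = 512.4 m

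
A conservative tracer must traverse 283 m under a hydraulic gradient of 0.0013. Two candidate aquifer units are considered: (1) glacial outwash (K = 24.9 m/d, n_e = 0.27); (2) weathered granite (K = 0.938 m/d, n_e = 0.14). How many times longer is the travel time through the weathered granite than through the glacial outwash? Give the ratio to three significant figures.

Unit 1 (glacial outwash): v = 24.9×0.0013/0.27 = 0.1199 m/d, t = 283/0.1199 = 2361 d
Unit 2 (weathered granite): v = 0.938×0.0013/0.14 = 0.008710 m/d, t = 283/0.008710 = 32490 d
t(weathered granite) / t(glacial outwash) = 32490/2361 = 13.8

13.8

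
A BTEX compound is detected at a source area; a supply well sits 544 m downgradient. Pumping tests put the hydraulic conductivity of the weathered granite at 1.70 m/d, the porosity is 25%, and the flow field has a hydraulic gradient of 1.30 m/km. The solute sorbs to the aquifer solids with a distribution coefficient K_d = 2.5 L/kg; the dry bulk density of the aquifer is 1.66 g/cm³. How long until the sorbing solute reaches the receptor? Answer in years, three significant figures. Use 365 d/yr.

Specific discharge q = 1.70 × 0.0013 = 0.002210 m/d
v_s = q/n_e = 0.002210/0.25 = 0.008840 m/d
Retardation R = 1 + ρ_b·K_d/n = 1 + 1.66×2.5/0.25 = 17.60
Contaminant velocity v_c = v/R = 0.008840/17.60 = 5.023e-4 m/d
t = L/v_c = 544/5.023e-4 = 1.083e6 d
   = 1.083e6/365 = 2970 yr

2970 years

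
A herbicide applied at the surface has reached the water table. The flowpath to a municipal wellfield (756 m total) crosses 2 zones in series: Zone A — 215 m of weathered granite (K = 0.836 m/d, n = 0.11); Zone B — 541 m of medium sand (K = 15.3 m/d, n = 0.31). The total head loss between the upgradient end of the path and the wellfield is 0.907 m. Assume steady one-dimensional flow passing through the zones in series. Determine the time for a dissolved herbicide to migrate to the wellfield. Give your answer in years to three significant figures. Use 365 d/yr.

Steady 1-D flow in series ⇒ the Darcy flux q is identical in every zone and the zone head losses add (resistances L/K in series).
Σ(L/K) = 215/0.836 + 541/15.3 = 257.2 + 35.36 = 292.5 d
q = ΔH / Σ(L/K) = 0.907 / 292.5 = 0.003100 m/d (same in every zone)
Zone A: v = q/n = 0.003100/0.11 = 0.02819 m/d → t_A = 215/0.02819 = 7628 d
Zone B: v = q/n = 0.003100/0.31 = 0.01000 m/d → t_B = 541/0.01000 = 54090 d
Total t = 7628 + 54090 = 61720 d
   = 61720 / 365 = 169 yr

169 years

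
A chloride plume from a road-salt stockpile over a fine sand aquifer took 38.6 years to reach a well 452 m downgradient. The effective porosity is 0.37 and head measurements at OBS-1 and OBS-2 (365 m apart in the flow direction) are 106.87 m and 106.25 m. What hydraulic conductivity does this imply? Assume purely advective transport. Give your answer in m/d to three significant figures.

Hydraulic gradient i = (106.87 − 106.25) / 365 = 0.62 / 365 = 0.001699
t = 38.6 years = 14090 d
v = L / t = 452 / 14090 = 0.03208 m/d
K = v · n / i = 0.03208 × 0.37 / 0.001699 = 6.99 m/d

6.99 m/d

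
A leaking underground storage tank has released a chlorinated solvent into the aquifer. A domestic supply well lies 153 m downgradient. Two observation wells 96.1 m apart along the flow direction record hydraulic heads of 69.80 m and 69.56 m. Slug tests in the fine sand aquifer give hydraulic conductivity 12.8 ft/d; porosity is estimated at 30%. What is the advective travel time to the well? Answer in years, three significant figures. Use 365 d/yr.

12.9 years

Hydraulic gradient i = (69.80 − 69.56) / 96.1 = 0.24 / 96.1 = 0.002497
K = 12.8 ft/d × 0.3048 = 3.901 m/d
q = Ki = 3.901 × 0.002497 = 0.009743 m/d
Seepage velocity v = q / n = 0.009743 / 0.30 = 0.03248 m/d
t = L / v = 153 / 0.03248 = 4711 d
   = 4711 / 365 = 12.9 yr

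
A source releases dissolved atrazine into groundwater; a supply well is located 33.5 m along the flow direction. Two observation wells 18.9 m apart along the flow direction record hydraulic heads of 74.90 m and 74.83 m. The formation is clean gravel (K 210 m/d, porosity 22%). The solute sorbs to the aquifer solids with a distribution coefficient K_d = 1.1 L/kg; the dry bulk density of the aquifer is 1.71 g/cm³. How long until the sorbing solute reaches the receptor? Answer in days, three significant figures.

90.5 days

Hydraulic gradient i = (74.90 − 74.83) / 18.9 = 0.07 / 18.9 = 0.003704
q = Ki = 210 × 0.003704 = 0.7778 m/d
v_s = q/n_e = 0.7778/0.22 = 3.535 m/d
Retardation R = 1 + ρ_b·K_d/n = 1 + 1.71×1.1/0.22 = 9.550
Contaminant velocity v_c = v/R = 3.535/9.550 = 0.3702 m/d
t = L/v_c = 33.5/0.3702 = 90.49 d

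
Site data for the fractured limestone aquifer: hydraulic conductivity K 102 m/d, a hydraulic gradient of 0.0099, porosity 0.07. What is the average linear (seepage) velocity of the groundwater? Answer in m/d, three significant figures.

14.4 m/d

Specific discharge q = 102 × 0.0099 = 1.010 m/d
v = Ki/n = 102·0.0099/0.07 = 14.43 m/d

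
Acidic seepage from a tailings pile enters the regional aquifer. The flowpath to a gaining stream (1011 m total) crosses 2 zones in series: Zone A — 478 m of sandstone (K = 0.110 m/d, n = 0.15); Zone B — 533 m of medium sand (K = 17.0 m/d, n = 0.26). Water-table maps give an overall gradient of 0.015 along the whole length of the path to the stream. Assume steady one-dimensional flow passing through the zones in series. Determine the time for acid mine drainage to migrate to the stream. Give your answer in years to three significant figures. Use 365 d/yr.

166 years

For zones in series the flux q is common to all zones; the equivalent conductivity is the harmonic (thickness-weighted) mean, K_eq = L_total / Σ(L_j/K_j).
Σ(L/K) = 478/0.110 + 533/17.0 = 4345 + 31.35 = 4377 d
K_eq = L_total / Σ(L/K) = 1011 / 4377 = 0.2310 m/d
q = K_eq · i = 0.2310 × 0.015 = 0.003465 m/d (same in every zone)
Zone A: v = q/n = 0.003465/0.15 = 0.02310 m/d → t_A = 478/0.02310 = 20690 d
Zone B: v = q/n = 0.003465/0.26 = 0.01333 m/d → t_B = 533/0.01333 = 40000 d
Total t = 20690 + 40000 = 60690 d
   = 60690 / 365 = 166 yr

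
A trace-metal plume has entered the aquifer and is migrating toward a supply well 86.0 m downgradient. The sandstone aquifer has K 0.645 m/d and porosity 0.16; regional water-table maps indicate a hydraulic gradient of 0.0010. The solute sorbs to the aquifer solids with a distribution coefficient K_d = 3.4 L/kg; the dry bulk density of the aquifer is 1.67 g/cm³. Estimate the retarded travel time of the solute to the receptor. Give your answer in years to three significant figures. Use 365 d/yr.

q = Ki = 0.645 × 0.0010 = 6.450e-4 m/d
Average linear velocity = 6.450e-4 / 0.16 = 0.004031 m/d
Retardation R = 1 + ρ_b·K_d/n = 1 + 1.67×3.4/0.16 = 36.49
Contaminant velocity v_c = v/R = 0.004031/36.49 = 1.105e-4 m/d
t = L/v_c = 86.0/1.105e-4 = 778400 d
   = 778400/365 = 2130 yr

2130 years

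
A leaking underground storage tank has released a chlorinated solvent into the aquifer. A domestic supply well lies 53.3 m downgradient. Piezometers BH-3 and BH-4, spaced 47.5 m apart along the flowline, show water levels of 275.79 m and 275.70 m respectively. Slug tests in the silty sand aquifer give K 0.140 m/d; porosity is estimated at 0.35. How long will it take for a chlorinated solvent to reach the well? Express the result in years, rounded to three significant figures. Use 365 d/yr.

193 years

Hydraulic gradient i = (275.79 − 275.70) / 47.5 = 0.09 / 47.5 = 0.001895
q = Ki = 0.140 × 0.001895 = 2.653e-4 m/d
Seepage velocity v = q / n = 2.653e-4 / 0.35 = 7.579e-4 m/d
t = L / v = 53.3 / 7.579e-4 = 70330 d
   = 70330 / 365 = 193 yr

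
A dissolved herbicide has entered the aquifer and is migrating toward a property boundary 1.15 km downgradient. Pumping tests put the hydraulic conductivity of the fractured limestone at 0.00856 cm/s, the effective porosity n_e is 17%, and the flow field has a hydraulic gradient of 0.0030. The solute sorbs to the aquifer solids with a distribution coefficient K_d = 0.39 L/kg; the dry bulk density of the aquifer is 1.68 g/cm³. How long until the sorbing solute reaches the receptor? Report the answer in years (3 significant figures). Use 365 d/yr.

117 years

K = 0.00856 cm/s × 864 = 7.396 m/d
q = Ki = 7.396 × 0.0030 = 0.02219 m/d
v_s = q/n_e = 0.02219/0.17 = 0.1305 m/d
Retardation R = 1 + ρ_b·K_d/n = 1 + 1.68×0.39/0.17 = 4.854
Contaminant velocity v_c = v/R = 0.1305/4.854 = 0.02689 m/d
L = 1.15 km = 1150 m
t = L/v_c = 1150/0.02689 = 42770 d
   = 42770/365 = 117 yr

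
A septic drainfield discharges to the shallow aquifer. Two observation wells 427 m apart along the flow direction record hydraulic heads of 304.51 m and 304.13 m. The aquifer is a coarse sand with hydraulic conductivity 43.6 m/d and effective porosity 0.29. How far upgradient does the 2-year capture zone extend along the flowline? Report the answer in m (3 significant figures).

97.7 m

Hydraulic gradient i = (304.51 − 304.13) / 427 = 0.38 / 427 = 8.899e-4
Darcy flux q = K·i = 43.6 × 8.899e-4 = 0.03880 m/d
v_s = q/n_e = 0.03880/0.29 = 0.1338 m/d
T = 2 yr × 365 = 730 d
L = v × T = 0.1338 × 730 = 97.67 m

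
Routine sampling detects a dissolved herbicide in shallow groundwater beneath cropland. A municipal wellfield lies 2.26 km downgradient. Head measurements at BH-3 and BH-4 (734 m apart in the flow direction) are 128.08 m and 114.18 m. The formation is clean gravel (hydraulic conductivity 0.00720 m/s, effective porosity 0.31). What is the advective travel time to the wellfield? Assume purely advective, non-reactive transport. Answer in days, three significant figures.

59.5 days

Hydraulic gradient i = (128.08 − 114.18) / 734 = 13.90 / 734 = 0.01894
K = 0.00720 m/s × 86400 s/d = 622.1 m/d
Darcy flux q = K·i = 622.1 × 0.01894 = 11.78 m/d
v_s = q/n_e = 11.78/0.31 = 38.00 m/d
L = 2.26 km = 2260 m
t = L / v = 2260 / 38.00 = 59.47 d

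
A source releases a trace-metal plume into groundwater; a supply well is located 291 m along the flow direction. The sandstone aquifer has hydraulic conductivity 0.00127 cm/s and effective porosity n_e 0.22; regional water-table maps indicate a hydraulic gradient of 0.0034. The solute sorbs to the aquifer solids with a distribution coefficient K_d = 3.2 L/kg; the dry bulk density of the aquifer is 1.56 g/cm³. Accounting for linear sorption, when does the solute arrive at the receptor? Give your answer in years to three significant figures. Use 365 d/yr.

1110 years

K = 0.00127 cm/s × 864 = 1.097 m/d
Darcy flux q = K·i = 1.097 × 0.0034 = 0.003731 m/d
v_s = q/n_e = 0.003731/0.22 = 0.01696 m/d
Retardation R = 1 + ρ_b·K_d/n = 1 + 1.56×3.2/0.22 = 23.69
Contaminant velocity v_c = v/R = 0.01696/23.69 = 7.158e-4 m/d
t = L/v_c = 291/7.158e-4 = 406500 d
   = 406500/365 = 1110 yr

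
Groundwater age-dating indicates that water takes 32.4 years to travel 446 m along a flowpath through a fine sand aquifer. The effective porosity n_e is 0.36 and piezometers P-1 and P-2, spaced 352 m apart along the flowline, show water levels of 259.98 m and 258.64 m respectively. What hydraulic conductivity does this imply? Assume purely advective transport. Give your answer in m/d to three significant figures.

3.57 m/d

Hydraulic gradient i = (259.98 − 258.64) / 352 = 1.34 / 352 = 0.003807
t = 32.4 years = 11830 d
v = L / t = 446 / 11830 = 0.03771 m/d
K = v · n / i = 0.03771 × 0.36 / 0.003807 = 3.57 m/d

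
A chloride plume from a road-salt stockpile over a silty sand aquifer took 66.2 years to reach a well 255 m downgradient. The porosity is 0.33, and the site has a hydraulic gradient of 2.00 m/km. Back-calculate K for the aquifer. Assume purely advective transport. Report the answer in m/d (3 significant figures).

1.74 m/d

t = 66.2 years = 24160 d
v = L / t = 255 / 24160 = 0.01055 m/d
K = v · n / i = 0.01055 × 0.33 / 0.0020 = 1.74 m/d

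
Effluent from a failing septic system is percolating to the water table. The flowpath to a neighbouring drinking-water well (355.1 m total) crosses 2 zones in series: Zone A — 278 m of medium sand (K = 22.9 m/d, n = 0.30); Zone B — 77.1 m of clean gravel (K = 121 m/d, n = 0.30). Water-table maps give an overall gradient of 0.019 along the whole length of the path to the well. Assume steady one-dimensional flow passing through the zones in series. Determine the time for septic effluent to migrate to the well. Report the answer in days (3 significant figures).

Steady 1-D flow in series ⇒ the Darcy flux q is identical in every zone and the zone head losses add (resistances L/K in series).
Σ(L/K) = 278/22.9 + 77.1/121 = 12.14 + 0.6372 = 12.78 d
K_eq = L_total / Σ(L/K) = 355.1 / 12.78 = 27.79 m/d
q = K_eq · i = 27.79 × 0.019 = 0.5281 m/d (same in every zone)
Zone A: v = q/n = 0.5281/0.30 = 1.760 m/d → t_A = 278/1.760 = 157.9 d
Zone B: v = q/n = 0.5281/0.30 = 1.760 m/d → t_B = 77.1/1.760 = 43.80 d
Total t = 157.9 + 43.80 = 201.7 d

202 days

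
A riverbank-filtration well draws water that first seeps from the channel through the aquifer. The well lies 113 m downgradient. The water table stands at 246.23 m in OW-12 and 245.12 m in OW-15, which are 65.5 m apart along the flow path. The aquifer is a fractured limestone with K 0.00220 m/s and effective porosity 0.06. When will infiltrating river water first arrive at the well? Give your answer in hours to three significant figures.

50.5 hours

Hydraulic gradient i = (246.23 − 245.12) / 65.5 = 1.11 / 65.5 = 0.01695
K = 0.00220 m/s × 86400 s/d = 190.1 m/d
Specific discharge q = 190.1 × 0.01695 = 3.221 m/d
Seepage velocity v = q / n = 3.221 / 0.06 = 53.69 m/d
t = L / v = 113 / 53.69 = 2.105 d
   = 2.105 × 24 = 50.5 h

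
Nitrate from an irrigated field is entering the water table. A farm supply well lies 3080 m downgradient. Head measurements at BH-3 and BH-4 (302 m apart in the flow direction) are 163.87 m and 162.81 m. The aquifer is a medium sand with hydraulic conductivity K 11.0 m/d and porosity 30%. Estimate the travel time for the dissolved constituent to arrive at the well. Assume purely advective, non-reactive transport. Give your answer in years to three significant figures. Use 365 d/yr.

65.6 years

Hydraulic gradient i = (163.87 − 162.81) / 302 = 1.06 / 302 = 0.003510
Specific discharge q = 11.0 × 0.003510 = 0.03861 m/d
Seepage velocity v = q / n = 0.03861 / 0.30 = 0.1287 m/d
t = L / v = 3080 / 0.1287 = 23930 d
   = 23930 / 365 = 65.6 yr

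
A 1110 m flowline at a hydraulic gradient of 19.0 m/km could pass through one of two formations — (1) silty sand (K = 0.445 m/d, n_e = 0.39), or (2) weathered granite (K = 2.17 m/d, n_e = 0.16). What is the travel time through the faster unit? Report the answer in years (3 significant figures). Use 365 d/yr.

11.8 years

Unit 1 (silty sand): v = 0.445×0.019/0.39 = 0.02168 m/d, t = 1110/0.02168 = 51200 d
Unit 2 (weathered granite): v = 2.17×0.019/0.16 = 0.2577 m/d, t = 1110/0.2577 = 4308 d
Faster: 4308 d / 365 = 11.8 yr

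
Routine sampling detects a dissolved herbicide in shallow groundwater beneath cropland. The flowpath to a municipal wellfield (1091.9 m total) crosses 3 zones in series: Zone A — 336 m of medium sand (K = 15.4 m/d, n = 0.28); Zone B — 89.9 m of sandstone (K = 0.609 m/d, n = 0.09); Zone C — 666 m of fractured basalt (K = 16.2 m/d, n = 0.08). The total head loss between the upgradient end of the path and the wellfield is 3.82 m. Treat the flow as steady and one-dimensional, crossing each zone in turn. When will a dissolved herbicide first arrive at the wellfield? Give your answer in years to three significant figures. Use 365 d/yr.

Steady 1-D flow in series ⇒ the Darcy flux q is identical in every zone and the zone head losses add (resistances L/K in series).
Σ(L/K) = 336/15.4 + 89.9/0.609 + 666/16.2 = 21.82 + 147.6 + 41.11 = 210.5 d
q = ΔH / Σ(L/K) = 3.82 / 210.5 = 0.01814 m/d (same in every zone)
Zone A: v = q/n = 0.01814/0.28 = 0.06480 m/d → t_A = 336/0.06480 = 5185 d
Zone B: v = q/n = 0.01814/0.09 = 0.2016 m/d → t_B = 89.9/0.2016 = 446.0 d
Zone C: v = q/n = 0.01814/0.08 = 0.2268 m/d → t_C = 666/0.2268 = 2937 d
Total t = 5185 + 446.0 + 2937 = 8568 d
   = 8568 / 365 = 23.5 yr

23.5 years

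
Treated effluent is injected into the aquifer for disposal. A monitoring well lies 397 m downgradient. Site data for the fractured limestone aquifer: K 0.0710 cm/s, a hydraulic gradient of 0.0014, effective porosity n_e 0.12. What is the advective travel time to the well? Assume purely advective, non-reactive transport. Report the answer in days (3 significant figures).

555 days

K = 0.0710 cm/s × 864 = 61.34 m/d
q = Ki = 61.34 × 0.0014 = 0.08588 m/d
v_s = q/n_e = 0.08588/0.12 = 0.7157 m/d
t = L / v = 397 / 0.7157 = 554.7 d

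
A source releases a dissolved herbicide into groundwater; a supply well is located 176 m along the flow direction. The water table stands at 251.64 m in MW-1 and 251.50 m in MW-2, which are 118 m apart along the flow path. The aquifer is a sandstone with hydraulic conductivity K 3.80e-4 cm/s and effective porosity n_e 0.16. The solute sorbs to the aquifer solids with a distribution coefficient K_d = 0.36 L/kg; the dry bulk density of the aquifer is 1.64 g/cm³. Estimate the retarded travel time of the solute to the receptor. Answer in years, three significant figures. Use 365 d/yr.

Hydraulic gradient i = (251.64 − 251.50) / 118 = 0.14 / 118 = 0.001186
K = 3.80e-4 cm/s × 864 = 0.3283 m/d
Specific discharge q = 0.3283 × 0.001186 = 3.895e-4 m/d
Seepage velocity v = q / n = 3.895e-4 / 0.16 = 0.002435 m/d
Retardation R = 1 + ρ_b·K_d/n = 1 + 1.64×0.36/0.16 = 4.690
Contaminant velocity v_c = v/R = 0.002435/4.690 = 5.191e-4 m/d
t = L/v_c = 176/5.191e-4 = 339000 d
   = 339000/365 = 929 yr

929 years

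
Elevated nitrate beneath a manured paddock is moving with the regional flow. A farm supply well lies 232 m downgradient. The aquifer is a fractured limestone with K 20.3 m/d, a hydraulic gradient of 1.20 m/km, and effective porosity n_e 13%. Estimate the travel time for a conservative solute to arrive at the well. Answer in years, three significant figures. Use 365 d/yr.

q = Ki = 20.3 × 0.0012 = 0.02436 m/d
Seepage velocity v = q / n = 0.02436 / 0.13 = 0.1874 m/d
t = L / v = 232 / 0.1874 = 1238 d
   = 1238 / 365 = 3.39 yr

3.39 years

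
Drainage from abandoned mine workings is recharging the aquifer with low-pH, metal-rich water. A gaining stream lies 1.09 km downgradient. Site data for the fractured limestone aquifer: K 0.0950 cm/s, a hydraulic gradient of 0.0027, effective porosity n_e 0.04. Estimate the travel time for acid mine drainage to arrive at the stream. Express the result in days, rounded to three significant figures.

197 days

K = 0.0950 cm/s × 864 = 82.08 m/d
Specific discharge q = 82.08 × 0.0027 = 0.2216 m/d
v_s = q/n_e = 0.2216/0.04 = 5.540 m/d
L = 1.09 km = 1090 m
t = L / v = 1090 / 5.540 = 196.7 d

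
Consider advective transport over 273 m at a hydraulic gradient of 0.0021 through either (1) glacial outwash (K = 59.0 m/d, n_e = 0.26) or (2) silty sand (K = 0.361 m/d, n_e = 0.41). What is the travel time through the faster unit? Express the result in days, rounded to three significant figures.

573 days

Unit 1 (glacial outwash): v = 59.0×0.0021/0.26 = 0.4765 m/d, t = 273/0.4765 = 572.9 d
Unit 2 (silty sand): v = 0.361×0.0021/0.41 = 0.001849 m/d, t = 273/0.001849 = 147600 d
Faster unit: t = 573 d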